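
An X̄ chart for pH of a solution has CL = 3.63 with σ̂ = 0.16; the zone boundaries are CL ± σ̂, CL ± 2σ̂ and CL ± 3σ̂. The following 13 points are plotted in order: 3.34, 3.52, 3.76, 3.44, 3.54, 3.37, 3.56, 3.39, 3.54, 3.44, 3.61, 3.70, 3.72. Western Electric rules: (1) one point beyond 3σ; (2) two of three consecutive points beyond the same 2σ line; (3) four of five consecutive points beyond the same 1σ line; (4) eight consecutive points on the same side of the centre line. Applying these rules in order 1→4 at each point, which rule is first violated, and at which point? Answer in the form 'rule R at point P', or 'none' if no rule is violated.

Zone of each point (C = within 1σ̂, B = 1σ̂–2σ̂, A = 2σ̂–3σ̂, * = beyond 3σ̂; sign = side of CL): 1:-B, 2:-C, 3:+C, 4:-B, 5:-C, 6:-B, 7:-C, 8:-B, 9:-C, 10:-B, 11:-C, 12:+C, 13:+C
Rule 4 (eight consecutive points on the same side of the centre line) is satisfied at point 11.

rule 4 at point 11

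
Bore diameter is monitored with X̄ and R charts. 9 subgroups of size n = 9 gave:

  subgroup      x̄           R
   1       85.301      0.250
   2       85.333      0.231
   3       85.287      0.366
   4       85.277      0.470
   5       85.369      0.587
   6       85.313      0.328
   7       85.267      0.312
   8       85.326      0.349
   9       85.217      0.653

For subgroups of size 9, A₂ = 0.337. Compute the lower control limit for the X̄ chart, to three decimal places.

85.166

X̄̄ = (85.301 + 85.333 + 85.287 + 85.277 + 85.369 + 85.313 + 85.267 + 85.326 + 85.217) / 9 = 767.6900 / 9 = 85.2989
R̄ = (0.250 + 0.231 + 0.366 + 0.470 + 0.587 + 0.328 + 0.312 + 0.349 + 0.653) / 9 = 3.5460 / 9 = 0.3940
LCL = X̄̄ − A₂·R̄ = 85.2989 − 0.337 × 0.3940 = 85.1661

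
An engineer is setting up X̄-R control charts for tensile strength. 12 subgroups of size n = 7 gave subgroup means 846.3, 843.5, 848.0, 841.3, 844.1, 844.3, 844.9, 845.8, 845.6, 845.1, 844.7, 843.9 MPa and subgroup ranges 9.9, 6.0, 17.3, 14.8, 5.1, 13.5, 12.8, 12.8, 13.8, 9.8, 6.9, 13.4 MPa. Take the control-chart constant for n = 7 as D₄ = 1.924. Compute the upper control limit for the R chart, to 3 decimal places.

R̄ = (9.9 + 6.0 + 17.3 + 14.8 + 5.1 + 13.5 + 12.8 + 12.8 + 13.8 + 9.8 + 6.9 + 13.4) / 12 = 136.1000 / 12 = 11.3417
UCL_R = D₄·R̄ = 1.924 × 11.3417 = 21.8214

21.821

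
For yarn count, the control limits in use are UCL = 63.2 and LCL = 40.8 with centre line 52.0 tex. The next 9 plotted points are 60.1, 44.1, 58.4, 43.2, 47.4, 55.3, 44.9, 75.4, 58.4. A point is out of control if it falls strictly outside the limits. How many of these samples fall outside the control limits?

Compare each point to [40.8, 63.2]: sample 8 = 75.4 > UCL.

1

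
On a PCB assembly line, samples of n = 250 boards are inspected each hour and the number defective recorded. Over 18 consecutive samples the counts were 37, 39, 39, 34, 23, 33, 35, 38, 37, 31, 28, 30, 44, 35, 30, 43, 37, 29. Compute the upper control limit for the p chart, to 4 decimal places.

0.2037

p̄ = Σdᵢ / (k·n) = 622 / (18 × 250) = 0.13822
UCL = p̄ + 3·√(p̄(1−p̄)/n) = 0.13822 + 3 × √(0.13822×0.86178/250) = 0.13822 + 3 × 0.02183 = 0.20371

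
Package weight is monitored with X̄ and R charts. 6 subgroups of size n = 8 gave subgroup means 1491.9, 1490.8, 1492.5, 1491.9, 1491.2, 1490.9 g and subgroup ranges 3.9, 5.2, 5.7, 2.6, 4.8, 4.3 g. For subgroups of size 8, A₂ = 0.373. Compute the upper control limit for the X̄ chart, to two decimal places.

X̄̄ = (1491.9 + 1490.8 + 1492.5 + 1491.9 + 1491.2 + 1490.9) / 6 = 8949.2000 / 6 = 1491.5333
R̄ = (3.9 + 5.2 + 5.7 + 2.6 + 4.8 + 4.3) / 6 = 26.5000 / 6 = 4.4167
UCL = X̄̄ + A₂·R̄ = 1491.5333 + 0.373 × 4.4167 = 1493.1808

1493.18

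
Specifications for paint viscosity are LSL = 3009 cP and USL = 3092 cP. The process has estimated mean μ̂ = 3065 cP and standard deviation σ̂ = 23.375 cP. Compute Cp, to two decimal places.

Cp = (USL − LSL) / (6σ̂) = (3092 − 3009) / (6 × 23.375) = 83.0000 / 140.2500 = 0.5918

0.59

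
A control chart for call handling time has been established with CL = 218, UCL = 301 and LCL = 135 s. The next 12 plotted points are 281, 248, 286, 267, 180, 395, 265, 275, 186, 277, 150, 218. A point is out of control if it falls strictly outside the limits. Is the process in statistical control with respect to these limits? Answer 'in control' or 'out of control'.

out of control

Compare each point to [135, 301]: sample 6 = 395 > UCL.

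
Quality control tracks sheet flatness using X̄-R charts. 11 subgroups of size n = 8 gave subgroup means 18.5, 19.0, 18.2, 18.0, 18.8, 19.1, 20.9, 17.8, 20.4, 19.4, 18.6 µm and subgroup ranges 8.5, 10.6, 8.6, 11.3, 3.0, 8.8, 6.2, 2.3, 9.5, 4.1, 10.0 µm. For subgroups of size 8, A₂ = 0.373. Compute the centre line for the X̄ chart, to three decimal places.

18.973

X̄̄ = (18.5 + 19.0 + 18.2 + 18.0 + 18.8 + 19.1 + 20.9 + 17.8 + 20.4 + 19.4 + 18.6) / 11 = 208.7000 / 11 = 18.9727
CL = X̄̄ = 18.9727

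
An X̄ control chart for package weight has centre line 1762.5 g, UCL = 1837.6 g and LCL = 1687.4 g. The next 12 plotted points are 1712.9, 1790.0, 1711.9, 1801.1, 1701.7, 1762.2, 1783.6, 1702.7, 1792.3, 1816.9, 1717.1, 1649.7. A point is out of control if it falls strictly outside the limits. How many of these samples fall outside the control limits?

Compare each point to [1687.4, 1837.6]: sample 12 = 1649.7 < LCL.

1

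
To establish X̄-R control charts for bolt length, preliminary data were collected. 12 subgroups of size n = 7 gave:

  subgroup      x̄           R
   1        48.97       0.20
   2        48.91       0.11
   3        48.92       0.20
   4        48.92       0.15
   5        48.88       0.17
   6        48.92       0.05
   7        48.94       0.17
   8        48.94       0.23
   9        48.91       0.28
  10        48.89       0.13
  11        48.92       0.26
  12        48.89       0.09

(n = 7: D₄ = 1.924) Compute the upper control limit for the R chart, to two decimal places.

0.33

R̄ = (0.20 + 0.11 + 0.20 + 0.15 + 0.17 + 0.05 + 0.17 + 0.23 + 0.28 + 0.13 + 0.26 + 0.09) / 12 = 2.0400 / 12 = 0.1700
UCL_R = D₄·R̄ = 1.924 × 0.1700 = 0.3271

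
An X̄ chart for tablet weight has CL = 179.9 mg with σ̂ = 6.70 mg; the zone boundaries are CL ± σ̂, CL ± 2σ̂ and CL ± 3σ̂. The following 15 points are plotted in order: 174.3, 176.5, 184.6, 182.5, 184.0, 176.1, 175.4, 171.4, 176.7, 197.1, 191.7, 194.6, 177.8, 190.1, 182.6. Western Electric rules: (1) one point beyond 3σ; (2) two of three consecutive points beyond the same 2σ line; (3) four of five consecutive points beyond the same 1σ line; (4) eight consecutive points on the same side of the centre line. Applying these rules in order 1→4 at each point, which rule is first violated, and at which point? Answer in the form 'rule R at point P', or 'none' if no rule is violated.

Zone of each point (C = within 1σ̂, B = 1σ̂–2σ̂, A = 2σ̂–3σ̂, * = beyond 3σ̂; sign = side of CL): 1:-C, 2:-C, 3:+C, 4:+C, 5:+C, 6:-C, 7:-C, 8:-B, 9:-C, 10:+A, 11:+B, 12:+A, 13:-C, 14:+B, 15:+C
Rule 2 (two of three consecutive points beyond the same 2σ limit) is satisfied at point 12.

rule 2 at point 12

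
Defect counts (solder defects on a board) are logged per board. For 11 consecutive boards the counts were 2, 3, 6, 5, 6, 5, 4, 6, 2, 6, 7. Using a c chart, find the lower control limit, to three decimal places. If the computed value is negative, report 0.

0.000

c̄ = (2 + 3 + 6 + 5 + 6 + 5 + 4 + 6 + 2 + 6 + 7) / 11 = 52 / 11 = 4.7273
LCL = c̄ − 3√c̄ = 4.7273 − 3 × 2.1742 = -1.7954 → 0 (cannot be negative)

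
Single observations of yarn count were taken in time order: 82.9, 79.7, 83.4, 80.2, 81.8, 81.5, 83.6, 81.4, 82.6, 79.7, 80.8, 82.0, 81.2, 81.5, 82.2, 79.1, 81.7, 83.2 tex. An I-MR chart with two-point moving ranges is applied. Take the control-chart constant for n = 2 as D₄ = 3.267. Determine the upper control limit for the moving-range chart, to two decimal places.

6.09

Moving ranges: 3.2, 3.7, 3.2, 1.6, 0.3, 2.1, 2.2, 1.2, 2.9, 1.1, 1.2, 0.8, 0.3, 0.7, 3.1, 2.6, 1.5; M̄R̄ = 31.7000 / 17 = 1.8647
UCL_MR = D₄·M̄R̄ = 3.267 × 1.8647 = 6.0920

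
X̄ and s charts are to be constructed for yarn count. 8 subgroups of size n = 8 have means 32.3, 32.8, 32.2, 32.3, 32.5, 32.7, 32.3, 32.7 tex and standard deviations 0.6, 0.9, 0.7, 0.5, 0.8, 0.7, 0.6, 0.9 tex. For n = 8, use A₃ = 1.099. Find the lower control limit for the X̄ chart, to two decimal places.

X̄̄ = (32.3 + 32.8 + 32.2 + 32.3 + 32.5 + 32.7 + 32.3 + 32.7) / 8 = 32.4750
s̄ = (0.6 + 0.9 + 0.7 + 0.5 + 0.8 + 0.7 + 0.6 + 0.9) / 8 = 0.7125
LCL = X̄̄ − A₃·s̄ = 32.4750 − 1.099 × 0.7125 = 31.6920

31.69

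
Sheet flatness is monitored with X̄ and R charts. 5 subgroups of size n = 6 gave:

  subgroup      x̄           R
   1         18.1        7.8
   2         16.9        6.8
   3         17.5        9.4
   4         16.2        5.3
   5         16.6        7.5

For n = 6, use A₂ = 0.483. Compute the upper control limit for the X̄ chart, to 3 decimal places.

X̄̄ = (18.1 + 16.9 + 17.5 + 16.2 + 16.6) / 5 = 85.3000 / 5 = 17.0600
R̄ = (7.8 + 6.8 + 9.4 + 5.3 + 7.5) / 5 = 36.8000 / 5 = 7.3600
UCL = X̄̄ + A₂·R̄ = 17.0600 + 0.483 × 7.3600 = 20.6149

20.615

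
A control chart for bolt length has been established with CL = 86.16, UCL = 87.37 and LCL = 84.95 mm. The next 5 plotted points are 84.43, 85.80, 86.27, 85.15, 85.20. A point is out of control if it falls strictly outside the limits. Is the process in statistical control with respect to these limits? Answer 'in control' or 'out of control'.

out of control

Compare each point to [84.95, 87.37]: sample 1 = 84.43 < LCL.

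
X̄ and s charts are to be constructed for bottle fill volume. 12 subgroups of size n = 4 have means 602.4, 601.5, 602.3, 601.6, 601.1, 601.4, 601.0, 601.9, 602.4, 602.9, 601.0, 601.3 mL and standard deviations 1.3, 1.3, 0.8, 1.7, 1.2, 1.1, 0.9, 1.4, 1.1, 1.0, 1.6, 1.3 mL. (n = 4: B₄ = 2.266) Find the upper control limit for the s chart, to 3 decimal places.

2.776

s̄ = (1.3 + 1.3 + 0.8 + 1.7 + 1.2 + 1.1 + 0.9 + 1.4 + 1.1 + 1.0 + 1.6 + 1.3) / 12 = 1.2250
UCL_s = B₄·s̄ = 2.266 × 1.2250 = 2.7759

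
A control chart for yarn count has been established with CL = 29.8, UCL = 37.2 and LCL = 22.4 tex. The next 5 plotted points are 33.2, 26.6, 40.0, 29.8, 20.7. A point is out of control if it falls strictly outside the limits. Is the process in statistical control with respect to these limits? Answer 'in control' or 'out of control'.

out of control

Compare each point to [22.4, 37.2]: sample 3 = 40.0 > UCL; sample 5 = 20.7 < LCL.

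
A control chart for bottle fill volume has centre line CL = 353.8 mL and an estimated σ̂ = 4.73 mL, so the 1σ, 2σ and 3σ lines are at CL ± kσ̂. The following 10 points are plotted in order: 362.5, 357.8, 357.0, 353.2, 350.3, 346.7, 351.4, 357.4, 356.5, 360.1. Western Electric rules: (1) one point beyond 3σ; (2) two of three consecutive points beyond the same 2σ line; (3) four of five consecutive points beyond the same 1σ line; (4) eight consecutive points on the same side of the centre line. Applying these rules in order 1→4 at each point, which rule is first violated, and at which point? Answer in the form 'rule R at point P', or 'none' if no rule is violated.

Zone of each point (C = within 1σ̂, B = 1σ̂–2σ̂, A = 2σ̂–3σ̂, * = beyond 3σ̂; sign = side of CL): 1:+B, 2:+C, 3:+C, 4:-C, 5:-C, 6:-B, 7:-C, 8:+C, 9:+C, 10:+B
No rule fires across all 10 points.

none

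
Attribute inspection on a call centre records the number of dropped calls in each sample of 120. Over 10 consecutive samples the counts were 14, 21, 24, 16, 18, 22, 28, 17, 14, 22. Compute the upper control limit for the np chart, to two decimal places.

31.75

p̄ = Σdᵢ / (k·n) = 196 / (10 × 120) = 0.16333
UCL = np̄ + 3·√(np̄(1−p̄)) = 19.6000 + 3 × √(19.6000×0.83667) = 19.6000 + 3 × 4.0495 = 31.7486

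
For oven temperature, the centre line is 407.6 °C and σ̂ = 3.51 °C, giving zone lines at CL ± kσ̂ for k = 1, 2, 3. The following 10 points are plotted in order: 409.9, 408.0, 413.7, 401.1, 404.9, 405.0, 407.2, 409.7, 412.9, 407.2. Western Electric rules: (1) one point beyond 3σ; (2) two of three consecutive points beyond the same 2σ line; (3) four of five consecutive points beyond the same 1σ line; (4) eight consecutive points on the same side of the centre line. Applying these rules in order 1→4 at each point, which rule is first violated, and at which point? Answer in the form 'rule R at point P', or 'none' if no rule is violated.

none

Zone of each point (C = within 1σ̂, B = 1σ̂–2σ̂, A = 2σ̂–3σ̂, * = beyond 3σ̂; sign = side of CL): 1:+C, 2:+C, 3:+B, 4:-B, 5:-C, 6:-C, 7:-C, 8:+C, 9:+B, 10:-C
No rule fires across all 10 points.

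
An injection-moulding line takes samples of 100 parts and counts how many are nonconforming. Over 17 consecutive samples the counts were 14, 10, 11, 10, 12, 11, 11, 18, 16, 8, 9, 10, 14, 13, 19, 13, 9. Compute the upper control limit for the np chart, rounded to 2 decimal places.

p̄ = Σdᵢ / (k·n) = 208 / (17 × 100) = 0.12235
UCL = np̄ + 3·√(np̄(1−p̄)) = 12.2353 + 3 × √(12.2353×0.87765) = 12.2353 + 3 × 3.2769 = 22.0661

22.07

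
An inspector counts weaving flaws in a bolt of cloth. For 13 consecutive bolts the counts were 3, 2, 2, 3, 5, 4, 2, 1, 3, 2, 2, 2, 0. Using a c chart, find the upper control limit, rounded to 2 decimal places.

c̄ = (3 + 2 + 2 + 3 + 5 + 4 + 2 + 1 + 3 + 2 + 2 + 2 + 0) / 13 = 31 / 13 = 2.3846
UCL = c̄ + 3√c̄ = 2.3846 + 3 × √2.3846 = 2.3846 + 3 × 1.5442 = 7.0173

7.02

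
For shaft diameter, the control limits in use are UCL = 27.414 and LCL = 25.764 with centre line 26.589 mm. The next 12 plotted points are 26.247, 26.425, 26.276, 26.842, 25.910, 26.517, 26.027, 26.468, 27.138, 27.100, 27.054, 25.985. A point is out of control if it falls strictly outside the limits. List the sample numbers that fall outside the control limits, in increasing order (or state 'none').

none

All 12 points lie within [25.764, 27.414].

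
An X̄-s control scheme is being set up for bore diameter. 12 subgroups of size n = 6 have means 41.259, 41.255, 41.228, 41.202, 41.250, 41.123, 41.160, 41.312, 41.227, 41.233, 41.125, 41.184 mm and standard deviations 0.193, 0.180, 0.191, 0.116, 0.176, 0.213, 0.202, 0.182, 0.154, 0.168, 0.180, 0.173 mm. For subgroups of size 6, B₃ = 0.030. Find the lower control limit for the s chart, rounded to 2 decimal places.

s̄ = (0.193 + 0.180 + 0.191 + 0.116 + 0.176 + 0.213 + 0.202 + 0.182 + 0.154 + 0.168 + 0.180 + 0.173) / 12 = 0.1773
LCL_s = B₃·s̄ = 0.030 × 0.1773 = 0.0053

0.01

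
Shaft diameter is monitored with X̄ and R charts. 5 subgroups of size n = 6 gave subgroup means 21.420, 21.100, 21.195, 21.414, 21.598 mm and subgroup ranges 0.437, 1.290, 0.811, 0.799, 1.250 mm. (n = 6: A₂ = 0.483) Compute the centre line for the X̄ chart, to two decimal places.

X̄̄ = (21.420 + 21.100 + 21.195 + 21.414 + 21.598) / 5 = 106.7270 / 5 = 21.3454
CL = X̄̄ = 21.3454

21.35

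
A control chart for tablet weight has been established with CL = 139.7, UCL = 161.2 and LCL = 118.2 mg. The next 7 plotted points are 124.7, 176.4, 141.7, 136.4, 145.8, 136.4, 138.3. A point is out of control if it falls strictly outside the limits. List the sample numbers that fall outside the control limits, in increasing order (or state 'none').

Compare each point to [118.2, 161.2]: sample 2 = 176.4 > UCL.

2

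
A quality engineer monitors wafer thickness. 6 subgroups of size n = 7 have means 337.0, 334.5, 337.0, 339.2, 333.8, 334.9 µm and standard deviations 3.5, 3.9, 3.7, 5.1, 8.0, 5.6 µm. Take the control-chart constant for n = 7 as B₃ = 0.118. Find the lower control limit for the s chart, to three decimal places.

s̄ = (3.5 + 3.9 + 3.7 + 5.1 + 8.0 + 5.6) / 6 = 4.9667
LCL_s = B₃·s̄ = 0.118 × 4.9667 = 0.5861

0.586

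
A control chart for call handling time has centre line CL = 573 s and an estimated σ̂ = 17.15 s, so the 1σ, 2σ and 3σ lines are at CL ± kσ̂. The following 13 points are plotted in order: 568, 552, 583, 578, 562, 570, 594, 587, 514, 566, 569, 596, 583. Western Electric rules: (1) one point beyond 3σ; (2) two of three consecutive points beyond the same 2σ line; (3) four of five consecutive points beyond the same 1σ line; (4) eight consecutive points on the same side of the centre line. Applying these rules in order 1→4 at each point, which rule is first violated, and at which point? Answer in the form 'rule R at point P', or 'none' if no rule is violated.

rule 1 at point 9

Zone of each point (C = within 1σ̂, B = 1σ̂–2σ̂, A = 2σ̂–3σ̂, * = beyond 3σ̂; sign = side of CL): 1:-C, 2:-B, 3:+C, 4:+C, 5:-C, 6:-C, 7:+B, 8:+C, 9:-*, 10:-C, 11:-C, 12:+B, 13:+C
Rule 1 (one point beyond the 3σ limits) is satisfied at point 9.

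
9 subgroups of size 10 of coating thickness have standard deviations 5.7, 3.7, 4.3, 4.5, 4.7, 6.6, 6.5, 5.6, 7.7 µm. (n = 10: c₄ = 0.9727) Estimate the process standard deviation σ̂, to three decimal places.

s̄ = (5.7 + 3.7 + 4.3 + 4.5 + 4.7 + 6.6 + 6.5 + 5.6 + 7.7) / 9 = 5.4778
σ̂ = s̄ / c₄ = 5.4778 / 0.9727 = 5.6315

5.632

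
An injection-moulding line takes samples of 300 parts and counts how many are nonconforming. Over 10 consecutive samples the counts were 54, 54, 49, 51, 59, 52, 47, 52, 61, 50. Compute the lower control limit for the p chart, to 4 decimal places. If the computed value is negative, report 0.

p̄ = Σdᵢ / (k·n) = 529 / (10 × 300) = 0.17633
LCL = p̄ − 3·√(p̄(1−p̄)/n) = 0.17633 − 3 × 0.02200 = 0.11032

0.1103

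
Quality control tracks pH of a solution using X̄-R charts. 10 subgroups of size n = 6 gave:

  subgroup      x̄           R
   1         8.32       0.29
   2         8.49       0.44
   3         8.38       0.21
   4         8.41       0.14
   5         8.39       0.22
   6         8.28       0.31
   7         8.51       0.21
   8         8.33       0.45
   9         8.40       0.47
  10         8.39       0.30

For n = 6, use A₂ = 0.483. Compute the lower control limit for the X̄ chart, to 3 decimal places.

8.243

X̄̄ = (8.32 + 8.49 + 8.38 + 8.41 + 8.39 + 8.28 + 8.51 + 8.33 + 8.40 + 8.39) / 10 = 83.9000 / 10 = 8.3900
R̄ = (0.29 + 0.44 + 0.21 + 0.14 + 0.22 + 0.31 + 0.21 + 0.45 + 0.47 + 0.30) / 10 = 3.0400 / 10 = 0.3040
LCL = X̄̄ − A₂·R̄ = 8.3900 − 0.483 × 0.3040 = 8.2432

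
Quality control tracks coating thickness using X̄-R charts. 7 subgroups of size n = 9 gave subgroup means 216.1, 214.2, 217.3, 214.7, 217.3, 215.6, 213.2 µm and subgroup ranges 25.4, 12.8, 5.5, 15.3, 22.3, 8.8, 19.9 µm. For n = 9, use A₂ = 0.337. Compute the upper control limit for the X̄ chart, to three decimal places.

220.781

X̄̄ = (216.1 + 214.2 + 217.3 + 214.7 + 217.3 + 215.6 + 213.2) / 7 = 1508.4000 / 7 = 215.4857
R̄ = (25.4 + 12.8 + 5.5 + 15.3 + 22.3 + 8.8 + 19.9) / 7 = 110.0000 / 7 = 15.7143
UCL = X̄̄ + A₂·R̄ = 215.4857 + 0.337 × 15.7143 = 220.7814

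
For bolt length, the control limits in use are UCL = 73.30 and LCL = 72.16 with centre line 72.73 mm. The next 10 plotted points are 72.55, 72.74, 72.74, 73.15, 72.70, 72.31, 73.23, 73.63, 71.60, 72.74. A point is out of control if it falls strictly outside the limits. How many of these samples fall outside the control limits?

Compare each point to [72.16, 73.30]: sample 8 = 73.63 > UCL; sample 9 = 71.60 < LCL.

2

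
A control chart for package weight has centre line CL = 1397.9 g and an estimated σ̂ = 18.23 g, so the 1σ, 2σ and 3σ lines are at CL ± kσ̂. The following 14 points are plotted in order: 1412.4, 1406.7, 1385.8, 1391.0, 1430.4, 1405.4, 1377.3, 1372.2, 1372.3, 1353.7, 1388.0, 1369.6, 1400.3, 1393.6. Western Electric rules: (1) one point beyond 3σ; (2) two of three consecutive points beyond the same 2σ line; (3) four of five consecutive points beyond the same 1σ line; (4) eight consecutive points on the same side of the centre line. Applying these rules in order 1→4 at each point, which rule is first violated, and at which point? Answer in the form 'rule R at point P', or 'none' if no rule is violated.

rule 3 at point 10

Zone of each point (C = within 1σ̂, B = 1σ̂–2σ̂, A = 2σ̂–3σ̂, * = beyond 3σ̂; sign = side of CL): 1:+C, 2:+C, 3:-C, 4:-C, 5:+B, 6:+C, 7:-B, 8:-B, 9:-B, 10:-A, 11:-C, 12:-B, 13:+C, 14:-C
Rule 3 (four of five consecutive points beyond the same 1σ limit) is satisfied at point 10.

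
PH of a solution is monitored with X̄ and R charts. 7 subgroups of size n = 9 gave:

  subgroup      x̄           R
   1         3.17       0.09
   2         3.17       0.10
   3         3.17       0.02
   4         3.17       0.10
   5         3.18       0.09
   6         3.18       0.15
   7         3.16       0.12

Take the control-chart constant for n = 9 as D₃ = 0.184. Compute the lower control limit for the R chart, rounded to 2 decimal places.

R̄ = (0.09 + 0.10 + 0.02 + 0.10 + 0.09 + 0.15 + 0.12) / 7 = 0.6700 / 7 = 0.0957
LCL_R = D₃·R̄ = 0.184 × 0.0957 = 0.0176

0.02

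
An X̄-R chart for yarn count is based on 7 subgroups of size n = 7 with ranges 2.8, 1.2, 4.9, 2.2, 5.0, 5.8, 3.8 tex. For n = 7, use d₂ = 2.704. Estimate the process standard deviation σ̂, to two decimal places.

R̄ = (2.8 + 1.2 + 4.9 + 2.2 + 5.0 + 5.8 + 3.8) / 7 = 3.6714
σ̂ = R̄ / d₂ = 3.6714 / 2.704 = 1.3578

1.36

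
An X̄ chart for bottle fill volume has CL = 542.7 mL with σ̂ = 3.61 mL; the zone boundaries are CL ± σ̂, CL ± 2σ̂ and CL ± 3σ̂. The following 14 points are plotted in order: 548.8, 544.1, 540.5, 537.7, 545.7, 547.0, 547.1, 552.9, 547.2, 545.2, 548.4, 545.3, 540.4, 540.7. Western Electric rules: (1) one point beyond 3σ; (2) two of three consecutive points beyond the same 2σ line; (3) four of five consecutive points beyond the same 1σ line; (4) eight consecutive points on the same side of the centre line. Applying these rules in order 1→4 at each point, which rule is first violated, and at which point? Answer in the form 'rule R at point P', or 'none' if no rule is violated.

Zone of each point (C = within 1σ̂, B = 1σ̂–2σ̂, A = 2σ̂–3σ̂, * = beyond 3σ̂; sign = side of CL): 1:+B, 2:+C, 3:-C, 4:-B, 5:+C, 6:+B, 7:+B, 8:+A, 9:+B, 10:+C, 11:+B, 12:+C, 13:-C, 14:-C
Rule 3 (four of five consecutive points beyond the same 1σ limit) is satisfied at point 9.

rule 3 at point 9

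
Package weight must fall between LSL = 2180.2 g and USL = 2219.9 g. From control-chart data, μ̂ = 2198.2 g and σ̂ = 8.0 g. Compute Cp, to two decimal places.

0.83

Cp = (USL − LSL) / (6σ̂) = (2219.9 − 2180.2) / (6 × 8.0) = 39.7000 / 48.0000 = 0.8271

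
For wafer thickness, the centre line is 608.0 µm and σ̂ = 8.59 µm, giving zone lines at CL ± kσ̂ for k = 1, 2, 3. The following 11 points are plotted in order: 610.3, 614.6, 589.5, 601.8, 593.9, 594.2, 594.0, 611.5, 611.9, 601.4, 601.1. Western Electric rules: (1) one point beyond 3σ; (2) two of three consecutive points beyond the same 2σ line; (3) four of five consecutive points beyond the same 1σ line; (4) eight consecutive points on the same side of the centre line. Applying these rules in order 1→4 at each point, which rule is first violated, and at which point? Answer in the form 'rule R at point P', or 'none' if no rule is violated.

rule 3 at point 7

Zone of each point (C = within 1σ̂, B = 1σ̂–2σ̂, A = 2σ̂–3σ̂, * = beyond 3σ̂; sign = side of CL): 1:+C, 2:+C, 3:-A, 4:-C, 5:-B, 6:-B, 7:-B, 8:+C, 9:+C, 10:-C, 11:-C
Rule 3 (four of five consecutive points beyond the same 1σ limit) is satisfied at point 7.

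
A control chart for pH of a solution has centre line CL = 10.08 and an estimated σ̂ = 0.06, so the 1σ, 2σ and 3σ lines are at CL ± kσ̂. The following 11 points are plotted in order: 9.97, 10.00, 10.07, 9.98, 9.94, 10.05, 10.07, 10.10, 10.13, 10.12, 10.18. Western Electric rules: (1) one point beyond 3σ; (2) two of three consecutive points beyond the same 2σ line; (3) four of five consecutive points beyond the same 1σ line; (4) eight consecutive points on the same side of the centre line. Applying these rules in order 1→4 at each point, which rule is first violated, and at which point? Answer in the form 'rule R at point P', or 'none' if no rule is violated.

rule 3 at point 5

Zone of each point (C = within 1σ̂, B = 1σ̂–2σ̂, A = 2σ̂–3σ̂, * = beyond 3σ̂; sign = side of CL): 1:-B, 2:-B, 3:-C, 4:-B, 5:-A, 6:-C, 7:-C, 8:+C, 9:+C, 10:+C, 11:+B
Rule 3 (four of five consecutive points beyond the same 1σ limit) is satisfied at point 5.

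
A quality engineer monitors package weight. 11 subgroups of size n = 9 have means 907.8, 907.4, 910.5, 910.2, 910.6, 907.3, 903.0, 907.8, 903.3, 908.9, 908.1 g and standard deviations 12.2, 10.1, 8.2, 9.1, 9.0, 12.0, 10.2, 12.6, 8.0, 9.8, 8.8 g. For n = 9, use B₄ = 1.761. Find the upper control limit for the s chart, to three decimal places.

s̄ = (12.2 + 10.1 + 8.2 + 9.1 + 9.0 + 12.0 + 10.2 + 12.6 + 8.0 + 9.8 + 8.8) / 11 = 10.0000
UCL_s = B₄·s̄ = 1.761 × 10.0000 = 17.6100

17.610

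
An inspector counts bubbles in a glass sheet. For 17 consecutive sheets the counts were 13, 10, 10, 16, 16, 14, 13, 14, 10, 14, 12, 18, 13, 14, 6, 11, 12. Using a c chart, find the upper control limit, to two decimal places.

c̄ = (13 + 10 + 10 + 16 + 16 + 14 + 13 + 14 + 10 + 14 + 12 + 18 + 13 + 14 + 6 + 11 + 12) / 17 = 216 / 17 = 12.7059
UCL = c̄ + 3√c̄ = 12.7059 + 3 × √12.7059 = 12.7059 + 3 × 3.5645 = 23.3995

23.40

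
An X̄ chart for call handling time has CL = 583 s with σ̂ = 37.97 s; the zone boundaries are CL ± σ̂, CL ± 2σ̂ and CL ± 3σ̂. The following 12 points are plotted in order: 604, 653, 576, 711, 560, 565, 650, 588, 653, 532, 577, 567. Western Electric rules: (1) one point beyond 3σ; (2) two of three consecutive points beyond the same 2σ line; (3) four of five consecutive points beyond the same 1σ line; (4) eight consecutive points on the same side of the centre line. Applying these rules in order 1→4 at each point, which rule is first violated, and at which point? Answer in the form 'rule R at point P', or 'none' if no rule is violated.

Zone of each point (C = within 1σ̂, B = 1σ̂–2σ̂, A = 2σ̂–3σ̂, * = beyond 3σ̂; sign = side of CL): 1:+C, 2:+B, 3:-C, 4:+*, 5:-C, 6:-C, 7:+B, 8:+C, 9:+B, 10:-B, 11:-C, 12:-C
Rule 1 (one point beyond the 3σ limits) is satisfied at point 4.

rule 1 at point 4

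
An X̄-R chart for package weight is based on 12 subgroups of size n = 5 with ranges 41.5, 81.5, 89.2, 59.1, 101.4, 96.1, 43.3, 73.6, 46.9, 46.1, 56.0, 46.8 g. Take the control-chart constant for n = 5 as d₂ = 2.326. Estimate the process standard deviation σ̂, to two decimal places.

28.00

R̄ = (41.5 + 81.5 + 89.2 + 59.1 + 101.4 + 96.1 + 43.3 + 73.6 + 46.9 + 46.1 + 56.0 + 46.8) / 12 = 65.1250
σ̂ = R̄ / d₂ = 65.1250 / 2.326 = 27.9987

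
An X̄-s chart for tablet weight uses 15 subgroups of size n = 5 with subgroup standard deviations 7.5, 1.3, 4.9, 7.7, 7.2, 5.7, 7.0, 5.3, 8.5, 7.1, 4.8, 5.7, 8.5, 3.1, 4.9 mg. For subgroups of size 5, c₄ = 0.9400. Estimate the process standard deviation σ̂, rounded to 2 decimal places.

6.33

s̄ = (7.5 + 1.3 + 4.9 + 7.7 + 7.2 + 5.7 + 7.0 + 5.3 + 8.5 + 7.1 + 4.8 + 5.7 + 8.5 + 3.1 + 4.9) / 15 = 5.9467
σ̂ = s̄ / c₄ = 5.9467 / 0.9400 = 6.3262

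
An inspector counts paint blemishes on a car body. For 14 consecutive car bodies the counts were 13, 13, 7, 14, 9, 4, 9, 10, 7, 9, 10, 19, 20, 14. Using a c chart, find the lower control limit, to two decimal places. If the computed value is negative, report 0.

c̄ = (13 + 13 + 7 + 14 + 9 + 4 + 9 + 10 + 7 + 9 + 10 + 19 + 20 + 14) / 14 = 158 / 14 = 11.2857
LCL = c̄ − 3√c̄ = 11.2857 − 3 × 3.3594 = 1.2074

1.21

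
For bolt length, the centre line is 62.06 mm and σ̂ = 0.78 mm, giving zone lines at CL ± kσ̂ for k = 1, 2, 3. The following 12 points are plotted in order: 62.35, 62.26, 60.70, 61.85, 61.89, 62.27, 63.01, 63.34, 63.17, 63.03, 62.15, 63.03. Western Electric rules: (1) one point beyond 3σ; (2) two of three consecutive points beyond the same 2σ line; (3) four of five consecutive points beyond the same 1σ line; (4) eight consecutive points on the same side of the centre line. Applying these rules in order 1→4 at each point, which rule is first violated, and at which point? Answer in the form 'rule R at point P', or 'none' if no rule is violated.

rule 3 at point 10

Zone of each point (C = within 1σ̂, B = 1σ̂–2σ̂, A = 2σ̂–3σ̂, * = beyond 3σ̂; sign = side of CL): 1:+C, 2:+C, 3:-B, 4:-C, 5:-C, 6:+C, 7:+B, 8:+B, 9:+B, 10:+B, 11:+C, 12:+B
Rule 3 (four of five consecutive points beyond the same 1σ limit) is satisfied at point 10.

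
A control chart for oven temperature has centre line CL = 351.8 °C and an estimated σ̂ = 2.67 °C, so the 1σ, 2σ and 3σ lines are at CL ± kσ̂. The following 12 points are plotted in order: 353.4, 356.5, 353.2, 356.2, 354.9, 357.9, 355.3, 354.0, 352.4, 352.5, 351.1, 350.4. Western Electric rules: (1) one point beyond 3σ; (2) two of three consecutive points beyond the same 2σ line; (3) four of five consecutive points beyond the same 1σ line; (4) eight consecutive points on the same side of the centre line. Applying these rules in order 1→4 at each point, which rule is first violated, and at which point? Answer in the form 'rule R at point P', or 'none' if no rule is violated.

Zone of each point (C = within 1σ̂, B = 1σ̂–2σ̂, A = 2σ̂–3σ̂, * = beyond 3σ̂; sign = side of CL): 1:+C, 2:+B, 3:+C, 4:+B, 5:+B, 6:+A, 7:+B, 8:+C, 9:+C, 10:+C, 11:-C, 12:-C
Rule 3 (four of five consecutive points beyond the same 1σ limit) is satisfied at point 6.

rule 3 at point 6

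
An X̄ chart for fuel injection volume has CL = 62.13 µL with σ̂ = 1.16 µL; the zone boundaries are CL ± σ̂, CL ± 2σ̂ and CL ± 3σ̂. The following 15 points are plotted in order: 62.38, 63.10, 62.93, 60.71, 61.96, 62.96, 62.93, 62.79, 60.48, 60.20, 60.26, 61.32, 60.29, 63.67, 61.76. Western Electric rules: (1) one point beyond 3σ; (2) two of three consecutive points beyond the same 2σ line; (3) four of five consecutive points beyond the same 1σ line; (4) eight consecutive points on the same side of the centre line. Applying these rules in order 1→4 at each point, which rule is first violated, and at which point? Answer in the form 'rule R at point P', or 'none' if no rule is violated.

Zone of each point (C = within 1σ̂, B = 1σ̂–2σ̂, A = 2σ̂–3σ̂, * = beyond 3σ̂; sign = side of CL): 1:+C, 2:+C, 3:+C, 4:-B, 5:-C, 6:+C, 7:+C, 8:+C, 9:-B, 10:-B, 11:-B, 12:-C, 13:-B, 14:+B, 15:-C
Rule 3 (four of five consecutive points beyond the same 1σ limit) is satisfied at point 13.

rule 3 at point 13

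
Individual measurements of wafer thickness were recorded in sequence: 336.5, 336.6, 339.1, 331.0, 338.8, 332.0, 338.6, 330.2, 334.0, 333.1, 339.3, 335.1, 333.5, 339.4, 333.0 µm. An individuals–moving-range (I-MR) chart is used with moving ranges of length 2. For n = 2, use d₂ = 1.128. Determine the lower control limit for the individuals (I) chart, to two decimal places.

322.18

X̄ = (336.5 + 336.6 + 339.1 + 331.0 + 338.8 + 332.0 + 338.6 + 330.2 + 334.0 + 333.1 + 339.3 + 335.1 + 333.5 + 339.4 + 333.0) / 15 = 335.3467
Moving ranges: 0.1, 2.5, 8.1, 7.8, 6.8, 6.6, 8.4, 3.8, 0.9, 6.2, 4.2, 1.6, 5.9, 6.4; M̄R̄ = 69.3000 / 14 = 4.9500
LCL = X̄ − 3·M̄R̄/d₂ = 335.3467 − 3 × 4.9500 / 1.128 = 322.1818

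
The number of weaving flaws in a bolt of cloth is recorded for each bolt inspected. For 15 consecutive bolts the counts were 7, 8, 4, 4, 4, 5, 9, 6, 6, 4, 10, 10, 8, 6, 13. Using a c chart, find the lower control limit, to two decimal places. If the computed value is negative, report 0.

0.00

c̄ = (7 + 8 + 4 + 4 + 4 + 5 + 9 + 6 + 6 + 4 + 10 + 10 + 8 + 6 + 13) / 15 = 104 / 15 = 6.9333
LCL = c̄ − 3√c̄ = 6.9333 − 3 × 2.6331 = -0.9660 → 0 (cannot be negative)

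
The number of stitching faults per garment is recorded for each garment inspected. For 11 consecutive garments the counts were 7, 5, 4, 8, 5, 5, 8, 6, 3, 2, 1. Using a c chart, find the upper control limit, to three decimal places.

11.556

c̄ = (7 + 5 + 4 + 8 + 5 + 5 + 8 + 6 + 3 + 2 + 1) / 11 = 54 / 11 = 4.9091
UCL = c̄ + 3√c̄ = 4.9091 + 3 × √4.9091 = 4.9091 + 3 × 2.2156 = 11.5560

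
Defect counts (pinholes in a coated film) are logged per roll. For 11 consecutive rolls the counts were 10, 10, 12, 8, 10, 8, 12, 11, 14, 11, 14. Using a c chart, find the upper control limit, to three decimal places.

20.818

c̄ = (10 + 10 + 12 + 8 + 10 + 8 + 12 + 11 + 14 + 11 + 14) / 11 = 120 / 11 = 10.9091
UCL = c̄ + 3√c̄ = 10.9091 + 3 × √10.9091 = 10.9091 + 3 × 3.3029 = 20.8178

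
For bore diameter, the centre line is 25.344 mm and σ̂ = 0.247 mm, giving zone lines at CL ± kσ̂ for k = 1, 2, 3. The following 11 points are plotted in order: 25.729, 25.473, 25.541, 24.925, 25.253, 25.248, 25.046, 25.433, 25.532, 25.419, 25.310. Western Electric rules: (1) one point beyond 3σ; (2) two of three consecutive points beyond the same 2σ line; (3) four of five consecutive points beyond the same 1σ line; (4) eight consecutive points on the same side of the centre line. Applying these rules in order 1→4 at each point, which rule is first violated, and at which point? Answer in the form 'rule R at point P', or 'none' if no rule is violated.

Zone of each point (C = within 1σ̂, B = 1σ̂–2σ̂, A = 2σ̂–3σ̂, * = beyond 3σ̂; sign = side of CL): 1:+B, 2:+C, 3:+C, 4:-B, 5:-C, 6:-C, 7:-B, 8:+C, 9:+C, 10:+C, 11:-C
No rule fires across all 11 points.

none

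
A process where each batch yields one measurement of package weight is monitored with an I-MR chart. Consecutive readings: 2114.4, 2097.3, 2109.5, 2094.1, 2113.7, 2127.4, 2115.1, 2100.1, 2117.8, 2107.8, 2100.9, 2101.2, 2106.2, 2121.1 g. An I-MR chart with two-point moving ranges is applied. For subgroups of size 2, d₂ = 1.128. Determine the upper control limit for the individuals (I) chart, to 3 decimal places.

2141.797

X̄ = (2114.4 + 2097.3 + 2109.5 + 2094.1 + 2113.7 + 2127.4 + 2115.1 + 2100.1 + 2117.8 + 2107.8 + 2100.9 + 2101.2 + 2106.2 + 2121.1) / 14 = 2109.0429
Moving ranges: 17.1, 12.2, 15.4, 19.6, 13.7, 12.3, 15.0, 17.7, 10.0, 6.9, 0.3, 5.0, 14.9; M̄R̄ = 160.1000 / 13 = 12.3154
UCL = X̄ + 3·M̄R̄/d₂ = 2109.0429 + 3 × 12.3154 / 1.128 = 2141.7965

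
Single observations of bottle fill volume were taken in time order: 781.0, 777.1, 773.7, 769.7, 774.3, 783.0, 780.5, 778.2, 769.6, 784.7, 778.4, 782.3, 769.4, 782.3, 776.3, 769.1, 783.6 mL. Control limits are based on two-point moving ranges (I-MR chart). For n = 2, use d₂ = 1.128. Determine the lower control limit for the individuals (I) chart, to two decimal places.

X̄ = (781.0 + 777.1 + 773.7 + 769.7 + 774.3 + 783.0 + 780.5 + 778.2 + 769.6 + 784.7 + 778.4 + 782.3 + 769.4 + 782.3 + 776.3 + 769.1 + 783.6) / 17 = 777.2471
Moving ranges: 3.9, 3.4, 4.0, 4.6, 8.7, 2.5, 2.3, 8.6, 15.1, 6.3, 3.9, 12.9, 12.9, 6.0, 7.2, 14.5; M̄R̄ = 116.8000 / 16 = 7.3000
LCL = X̄ − 3·M̄R̄/d₂ = 777.2471 − 3 × 7.3000 / 1.128 = 757.8322

757.83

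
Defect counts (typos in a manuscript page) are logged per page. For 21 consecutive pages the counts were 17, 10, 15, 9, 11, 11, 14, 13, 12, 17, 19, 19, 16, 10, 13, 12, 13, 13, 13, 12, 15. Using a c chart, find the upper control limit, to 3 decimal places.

24.556

c̄ = (17 + 10 + 15 + 9 + 11 + 11 + 14 + 13 + 12 + 17 + 19 + 19 + 16 + 10 + 13 + 12 + 13 + 13 + 13 + 12 + 15) / 21 = 284 / 21 = 13.5238
UCL = c̄ + 3√c̄ = 13.5238 + 3 × √13.5238 = 13.5238 + 3 × 3.6775 = 24.5562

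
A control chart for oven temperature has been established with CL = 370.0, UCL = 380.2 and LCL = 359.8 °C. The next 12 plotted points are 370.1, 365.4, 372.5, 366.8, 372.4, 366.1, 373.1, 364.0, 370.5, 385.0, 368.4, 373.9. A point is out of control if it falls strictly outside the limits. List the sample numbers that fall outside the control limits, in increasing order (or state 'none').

Compare each point to [359.8, 380.2]: sample 10 = 385.0 > UCL.

10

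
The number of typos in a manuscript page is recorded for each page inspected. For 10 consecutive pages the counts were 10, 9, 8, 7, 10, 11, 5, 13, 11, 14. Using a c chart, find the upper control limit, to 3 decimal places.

19.191

c̄ = (10 + 9 + 8 + 7 + 10 + 11 + 5 + 13 + 11 + 14) / 10 = 98 / 10 = 9.8000
UCL = c̄ + 3√c̄ = 9.8000 + 3 × √9.8000 = 9.8000 + 3 × 3.1305 = 19.1915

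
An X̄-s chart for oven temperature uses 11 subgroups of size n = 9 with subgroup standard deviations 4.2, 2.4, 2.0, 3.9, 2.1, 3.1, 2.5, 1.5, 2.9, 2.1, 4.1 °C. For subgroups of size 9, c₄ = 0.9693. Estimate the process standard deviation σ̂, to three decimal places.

s̄ = (4.2 + 2.4 + 2.0 + 3.9 + 2.1 + 3.1 + 2.5 + 1.5 + 2.9 + 2.1 + 4.1) / 11 = 2.8000
σ̂ = s̄ / c₄ = 2.8000 / 0.9693 = 2.8887

2.889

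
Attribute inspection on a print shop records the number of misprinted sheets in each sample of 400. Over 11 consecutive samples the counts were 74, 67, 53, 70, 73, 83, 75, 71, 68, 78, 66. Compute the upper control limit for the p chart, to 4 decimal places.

0.2340

p̄ = Σdᵢ / (k·n) = 778 / (11 × 400) = 0.17682
UCL = p̄ + 3·√(p̄(1−p̄)/n) = 0.17682 + 3 × √(0.17682×0.82318/400) = 0.17682 + 3 × 0.01908 = 0.23405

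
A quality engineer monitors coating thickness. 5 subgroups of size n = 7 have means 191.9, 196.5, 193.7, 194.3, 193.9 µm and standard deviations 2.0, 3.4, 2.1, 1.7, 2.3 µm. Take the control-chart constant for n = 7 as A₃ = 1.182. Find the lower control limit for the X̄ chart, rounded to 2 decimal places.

X̄̄ = (191.9 + 196.5 + 193.7 + 194.3 + 193.9) / 5 = 194.0600
s̄ = (2.0 + 3.4 + 2.1 + 1.7 + 2.3) / 5 = 2.3000
LCL = X̄̄ − A₃·s̄ = 194.0600 − 1.182 × 2.3000 = 191.3414

191.34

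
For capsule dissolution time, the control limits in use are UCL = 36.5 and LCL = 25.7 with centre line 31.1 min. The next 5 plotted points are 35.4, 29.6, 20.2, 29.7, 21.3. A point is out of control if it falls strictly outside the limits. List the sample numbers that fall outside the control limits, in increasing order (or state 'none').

3, 5

Compare each point to [25.7, 36.5]: sample 3 = 20.2 < LCL; sample 5 = 21.3 < LCL.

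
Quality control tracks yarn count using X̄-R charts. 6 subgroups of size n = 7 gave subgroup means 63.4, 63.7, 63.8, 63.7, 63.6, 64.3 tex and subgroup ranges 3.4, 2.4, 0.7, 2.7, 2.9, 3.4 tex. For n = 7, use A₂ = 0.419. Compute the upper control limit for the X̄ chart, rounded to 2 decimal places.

64.83

X̄̄ = (63.4 + 63.7 + 63.8 + 63.7 + 63.6 + 64.3) / 6 = 382.5000 / 6 = 63.7500
R̄ = (3.4 + 2.4 + 0.7 + 2.7 + 2.9 + 3.4) / 6 = 15.5000 / 6 = 2.5833
UCL = X̄̄ + A₂·R̄ = 63.7500 + 0.419 × 2.5833 = 64.8324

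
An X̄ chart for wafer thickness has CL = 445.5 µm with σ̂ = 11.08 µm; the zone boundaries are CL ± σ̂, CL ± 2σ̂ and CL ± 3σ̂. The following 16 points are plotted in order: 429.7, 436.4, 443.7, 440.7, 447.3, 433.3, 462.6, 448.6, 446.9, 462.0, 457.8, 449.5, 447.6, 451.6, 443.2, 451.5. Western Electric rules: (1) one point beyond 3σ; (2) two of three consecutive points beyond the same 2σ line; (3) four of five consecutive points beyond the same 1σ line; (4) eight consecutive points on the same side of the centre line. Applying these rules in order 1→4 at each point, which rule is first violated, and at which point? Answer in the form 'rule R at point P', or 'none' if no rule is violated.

Zone of each point (C = within 1σ̂, B = 1σ̂–2σ̂, A = 2σ̂–3σ̂, * = beyond 3σ̂; sign = side of CL): 1:-B, 2:-C, 3:-C, 4:-C, 5:+C, 6:-B, 7:+B, 8:+C, 9:+C, 10:+B, 11:+B, 12:+C, 13:+C, 14:+C, 15:-C, 16:+C
Rule 4 (eight consecutive points on the same side of the centre line) is satisfied at point 14.

rule 4 at point 14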